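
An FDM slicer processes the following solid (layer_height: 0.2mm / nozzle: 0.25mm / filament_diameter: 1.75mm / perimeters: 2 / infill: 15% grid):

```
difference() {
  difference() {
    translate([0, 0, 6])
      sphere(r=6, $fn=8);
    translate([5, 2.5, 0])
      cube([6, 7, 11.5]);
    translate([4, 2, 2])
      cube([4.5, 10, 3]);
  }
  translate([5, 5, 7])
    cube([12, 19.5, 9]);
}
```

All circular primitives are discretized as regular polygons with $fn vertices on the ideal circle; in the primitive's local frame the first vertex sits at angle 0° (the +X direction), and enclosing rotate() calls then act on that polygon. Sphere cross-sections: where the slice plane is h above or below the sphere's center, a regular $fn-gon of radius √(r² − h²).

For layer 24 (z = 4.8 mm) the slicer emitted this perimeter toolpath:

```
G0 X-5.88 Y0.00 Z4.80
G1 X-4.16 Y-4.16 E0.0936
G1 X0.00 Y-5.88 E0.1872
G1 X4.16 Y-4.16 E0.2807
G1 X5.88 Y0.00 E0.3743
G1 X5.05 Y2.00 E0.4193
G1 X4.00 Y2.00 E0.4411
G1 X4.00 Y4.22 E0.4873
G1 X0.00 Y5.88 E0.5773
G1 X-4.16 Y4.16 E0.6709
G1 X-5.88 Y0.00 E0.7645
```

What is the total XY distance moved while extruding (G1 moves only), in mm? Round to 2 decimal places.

36.78 mm

Sum the Euclidean lengths of each G1 segment: total = 36.78 mm.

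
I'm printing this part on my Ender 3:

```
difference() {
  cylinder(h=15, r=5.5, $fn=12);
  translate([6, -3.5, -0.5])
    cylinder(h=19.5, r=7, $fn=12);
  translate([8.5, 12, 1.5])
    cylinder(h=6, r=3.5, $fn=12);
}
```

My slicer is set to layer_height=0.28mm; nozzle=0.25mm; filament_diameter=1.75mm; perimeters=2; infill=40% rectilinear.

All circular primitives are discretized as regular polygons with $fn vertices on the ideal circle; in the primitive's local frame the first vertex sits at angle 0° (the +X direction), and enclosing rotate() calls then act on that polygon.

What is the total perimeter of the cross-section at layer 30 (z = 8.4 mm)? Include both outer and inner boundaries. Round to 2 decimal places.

At z = 8.4 mm: the r=5.5 cylinder contributes a regular 12-gon of circumradius 5.5 (perimeter = 2·12·5.500·sin(180°/12) = 34.16 mm); the r=7 cylinder at (6, -3.5) gives a regular 12-gon of circumradius 7 (constant along its height) (perimeter = 2·12·7.000·sin(180°/12) = 43.48 mm); the cylinder at (8.5, 12) is not intersected at this z (z outside [1.5, 7.5]); Taking the first minus the rest: starting from the r=5.5 cylinder, the r=7 cylinder at (6, -3.5) partially overlaps it — only the 36.69 mm² overlap (of its 147.00 mm²) is removed, clipping the outline — boundary = 32.97 mm. Overall, the cross-section is a single solid region. Total boundary length (outer) = 32.97 mm.

32.97 mm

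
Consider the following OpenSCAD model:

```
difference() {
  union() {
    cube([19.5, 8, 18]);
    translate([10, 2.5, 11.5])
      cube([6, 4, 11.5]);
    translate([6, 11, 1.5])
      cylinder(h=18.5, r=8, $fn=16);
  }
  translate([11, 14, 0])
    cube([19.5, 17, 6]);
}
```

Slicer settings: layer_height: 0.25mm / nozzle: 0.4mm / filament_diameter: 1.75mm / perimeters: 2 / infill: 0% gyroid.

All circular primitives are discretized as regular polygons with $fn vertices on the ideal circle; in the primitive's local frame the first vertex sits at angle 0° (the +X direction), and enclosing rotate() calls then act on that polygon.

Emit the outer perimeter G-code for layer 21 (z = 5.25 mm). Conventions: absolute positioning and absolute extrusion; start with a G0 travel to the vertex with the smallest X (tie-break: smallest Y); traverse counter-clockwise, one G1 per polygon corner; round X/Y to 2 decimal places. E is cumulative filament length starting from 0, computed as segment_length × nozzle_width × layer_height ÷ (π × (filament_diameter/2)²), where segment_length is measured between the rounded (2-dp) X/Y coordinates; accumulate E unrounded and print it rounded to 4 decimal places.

At z = 5.25 mm: the cube is present — its section is the full 19.5×8 rectangle; the cube at (10, 2.5) does not reach this height (z outside [11.5, 23]); the cylinder at (6, 11): section is a regular 16-gon, circumradius r=8; Taking the union: the regions partially overlap (shared area 50.22 mm²), so overlapping operands fuse into one piece — 1 connected region; the 19.5×17 cube at (11, 14) contributes its full rectangle; Taking the first minus the rest: starting from that combined region, the 19.5×17 cube at (11, 14) partially overlaps it — only the 4.25 mm² overlap (of its 331.50 mm²) is removed, clipping the outline — 1 connected region. The outline is a single polygon with 16 vertices. Extrusion per mm of travel: 0.4 × 0.25 / (π × 0.875²) = 0.041575. Accumulating E over each segment gives final E = 3.1030.

G0 X-2.00 Y11.00 Z5.25
G1 X-1.39 Y7.94 E0.1297
G1 X0.00 Y5.86 E0.2337
G1 X0.00 Y0.00 E0.4774
G1 X19.50 Y0.00 E1.2881
G1 X19.50 Y8.00 E1.6207
G1 X13.40 Y8.00 E1.8743
G1 X14.00 Y11.00 E2.0015
G1 X13.40 Y14.00 E2.1287
G1 X11.00 Y14.00 E2.2285
G1 X11.00 Y17.10 E2.3573
G1 X9.06 Y18.39 E2.4542
G1 X6.00 Y19.00 E2.5839
G1 X2.94 Y18.39 E2.7136
G1 X0.34 Y16.66 E2.8435
G1 X-1.39 Y14.06 E2.9733
G1 X-2.00 Y11.00 E3.1030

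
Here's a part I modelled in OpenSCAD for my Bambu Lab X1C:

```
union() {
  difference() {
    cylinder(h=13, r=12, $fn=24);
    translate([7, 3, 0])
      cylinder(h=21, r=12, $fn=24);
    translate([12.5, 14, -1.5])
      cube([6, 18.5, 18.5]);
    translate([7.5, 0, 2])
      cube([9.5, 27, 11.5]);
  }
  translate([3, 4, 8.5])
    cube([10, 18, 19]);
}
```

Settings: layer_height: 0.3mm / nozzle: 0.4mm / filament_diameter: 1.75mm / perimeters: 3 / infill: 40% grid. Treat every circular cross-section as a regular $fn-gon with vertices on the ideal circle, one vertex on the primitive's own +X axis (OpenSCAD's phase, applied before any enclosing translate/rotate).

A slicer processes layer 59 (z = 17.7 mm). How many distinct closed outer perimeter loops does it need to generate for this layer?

1

At z = 17.7 mm: the cylinder is absent (z outside [0, 13]); the cylinder at (7, 3): section is a regular 24-gon, circumradius r=12; the cube at (12.5, 14) does not reach this height (z outside [-1.5, 17]); the cube at (7.5, 0) is absent (z outside [2, 13.5]); Taking the first minus the rest: the first operand is absent here, so nothing remains; the cube at (3, 4) (footprint 10×18) is included at this height; Taking the union: only the 10×18 cube at (3, 4) is present, so the union is just that shape — 1 connected region. The result has 1 disconnected region.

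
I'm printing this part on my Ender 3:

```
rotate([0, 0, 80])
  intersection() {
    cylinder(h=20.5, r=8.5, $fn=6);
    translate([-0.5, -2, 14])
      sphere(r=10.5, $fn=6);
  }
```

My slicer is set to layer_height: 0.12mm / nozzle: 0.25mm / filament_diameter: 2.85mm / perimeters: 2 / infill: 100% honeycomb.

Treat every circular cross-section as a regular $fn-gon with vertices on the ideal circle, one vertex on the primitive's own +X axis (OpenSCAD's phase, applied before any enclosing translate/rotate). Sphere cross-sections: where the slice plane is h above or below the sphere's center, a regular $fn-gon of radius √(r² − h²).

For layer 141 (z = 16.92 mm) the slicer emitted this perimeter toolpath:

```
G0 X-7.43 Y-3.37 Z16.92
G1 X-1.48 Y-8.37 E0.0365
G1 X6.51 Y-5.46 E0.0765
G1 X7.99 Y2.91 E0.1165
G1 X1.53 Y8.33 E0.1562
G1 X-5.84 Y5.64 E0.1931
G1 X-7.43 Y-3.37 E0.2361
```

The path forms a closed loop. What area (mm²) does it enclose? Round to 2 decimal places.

Apply the shoelace formula to the sequence of (X, Y) vertices; enclosed area = 181.65 mm².

181.65 mm²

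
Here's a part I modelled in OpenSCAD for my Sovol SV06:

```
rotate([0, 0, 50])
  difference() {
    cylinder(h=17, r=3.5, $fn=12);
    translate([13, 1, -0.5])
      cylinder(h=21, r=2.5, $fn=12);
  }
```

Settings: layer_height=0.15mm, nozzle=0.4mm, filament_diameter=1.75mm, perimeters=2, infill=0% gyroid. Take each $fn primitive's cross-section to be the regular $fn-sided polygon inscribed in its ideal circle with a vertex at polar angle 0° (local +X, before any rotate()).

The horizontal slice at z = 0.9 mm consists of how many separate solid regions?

At z = 0.9 mm: the r=3.5 cylinder contributes a regular 12-gon of circumradius 3.5; the r=2.5 cylinder at (13, 1) gives a regular 12-gon of circumradius 2.5 (constant along its height); After the difference (first − rest): starting from the r=3.5 cylinder, the r=2.5 cylinder at (13, 1) misses the remaining region (no effect) — 1 connected region; (rotated 50° about Z; rotation is an isometry so areas/perimeters/island counts are preserved). The result has 1 disconnected region.

1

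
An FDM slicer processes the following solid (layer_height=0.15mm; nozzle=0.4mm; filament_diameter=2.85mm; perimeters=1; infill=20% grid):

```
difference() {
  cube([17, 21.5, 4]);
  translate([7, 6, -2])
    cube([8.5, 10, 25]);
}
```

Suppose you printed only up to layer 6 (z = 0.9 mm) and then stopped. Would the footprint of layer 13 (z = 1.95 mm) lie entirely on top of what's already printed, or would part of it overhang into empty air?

Compare the two slices. At z = 0.9: the cube is present — its section is the full 17×21.5 rectangle (area 365.50 mm²); the 8.5×10 cube at (7, 6) contributes its full rectangle (area 85.00 mm²); Subtracting the remaining from the first: starting from the 17×21.5 cube (365.50 mm²), the 8.5×10 cube at (7, 6) lies wholly inside it (removes its full 85.00 mm² and its 37.00 mm outline becomes a hole wall) — area = 280.50 mm². At z = 1.95: the 17×21.5 cube contributes its full rectangle (area 365.50 mm²); the cube at (7, 6) is present — its section is the full 8.5×10 rectangle (area 85.00 mm²); Taking the first minus the rest: starting from the 17×21.5 cube (365.50 mm²), the 8.5×10 cube at (7, 6) lies wholly inside it (removes its full 85.00 mm² and its 37.00 mm outline becomes a hole wall) — area = 280.50 mm². Checking containment: the cross-section at z = 1.95 is a subset of the cross-section at z = 0.9.

entirely on top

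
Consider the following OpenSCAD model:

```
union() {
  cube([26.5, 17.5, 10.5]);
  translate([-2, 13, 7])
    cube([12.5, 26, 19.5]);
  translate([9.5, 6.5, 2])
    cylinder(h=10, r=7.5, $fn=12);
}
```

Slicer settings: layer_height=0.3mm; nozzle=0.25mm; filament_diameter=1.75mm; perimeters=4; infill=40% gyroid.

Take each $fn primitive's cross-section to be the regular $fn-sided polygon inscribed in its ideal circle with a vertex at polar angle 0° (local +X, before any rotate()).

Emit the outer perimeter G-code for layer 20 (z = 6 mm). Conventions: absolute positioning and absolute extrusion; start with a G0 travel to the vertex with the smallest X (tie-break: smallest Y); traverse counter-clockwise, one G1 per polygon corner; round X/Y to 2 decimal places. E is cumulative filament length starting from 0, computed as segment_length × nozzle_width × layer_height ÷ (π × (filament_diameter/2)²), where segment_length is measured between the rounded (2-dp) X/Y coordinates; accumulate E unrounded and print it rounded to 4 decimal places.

G0 X0.00 Y0.00 Z6.00
G1 X5.77 Y0.00 E0.1799
G1 X9.50 Y-1.00 E0.3003
G1 X13.23 Y0.00 E0.4207
G1 X26.50 Y0.00 E0.8345
G1 X26.50 Y17.50 E1.3802
G1 X0.00 Y17.50 E2.2065
G1 X0.00 Y0.00 E2.7522

At z = 6 mm: the cube (footprint 26.5×17.5) is included at this height; the cube at (-2, 13) does not reach this height (z outside [7, 26.5]); the cylinder at (9.5, 6.5): section is a regular 12-gon, circumradius r=7.5; Taking the union: the regions partially overlap (shared area 165.02 mm²), so overlapping operands fuse into one piece — 1 connected region. The outline is a single polygon with 7 vertices. Extrusion per mm of travel: 0.25 × 0.3 / (π × 0.875²) = 0.031181. Accumulating E over each segment gives final E = 2.7522.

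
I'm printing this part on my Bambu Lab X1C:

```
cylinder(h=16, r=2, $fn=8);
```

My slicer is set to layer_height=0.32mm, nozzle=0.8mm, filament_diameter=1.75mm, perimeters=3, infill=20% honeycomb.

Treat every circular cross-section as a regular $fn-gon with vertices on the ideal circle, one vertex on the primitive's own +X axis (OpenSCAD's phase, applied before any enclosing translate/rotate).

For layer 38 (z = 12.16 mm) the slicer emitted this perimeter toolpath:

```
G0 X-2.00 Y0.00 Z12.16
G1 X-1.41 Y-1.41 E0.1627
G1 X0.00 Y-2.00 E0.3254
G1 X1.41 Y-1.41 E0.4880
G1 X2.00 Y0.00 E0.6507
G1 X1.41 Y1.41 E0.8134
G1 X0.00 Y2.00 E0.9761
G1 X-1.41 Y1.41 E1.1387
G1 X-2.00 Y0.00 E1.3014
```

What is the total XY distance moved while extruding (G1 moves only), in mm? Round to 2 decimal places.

12.23 mm

Sum the Euclidean lengths of each G1 segment: total = 12.23 mm.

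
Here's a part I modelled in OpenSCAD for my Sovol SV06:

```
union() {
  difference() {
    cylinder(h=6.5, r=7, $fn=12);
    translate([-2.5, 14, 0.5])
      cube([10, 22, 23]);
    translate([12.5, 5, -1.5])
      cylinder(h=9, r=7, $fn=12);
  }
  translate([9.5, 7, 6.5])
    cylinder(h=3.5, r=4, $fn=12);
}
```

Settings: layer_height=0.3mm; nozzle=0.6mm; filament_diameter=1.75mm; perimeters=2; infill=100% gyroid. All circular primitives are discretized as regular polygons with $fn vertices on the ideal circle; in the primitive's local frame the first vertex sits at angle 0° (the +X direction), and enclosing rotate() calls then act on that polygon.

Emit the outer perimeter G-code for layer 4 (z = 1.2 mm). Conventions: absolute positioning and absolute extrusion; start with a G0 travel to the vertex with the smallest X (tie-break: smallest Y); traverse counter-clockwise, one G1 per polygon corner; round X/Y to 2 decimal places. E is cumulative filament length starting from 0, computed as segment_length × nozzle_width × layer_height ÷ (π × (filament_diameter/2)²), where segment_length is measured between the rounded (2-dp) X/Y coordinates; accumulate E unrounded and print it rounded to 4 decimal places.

At z = 1.2 mm: the r=7 cylinder gives a regular 12-gon of circumradius 7 (constant along its height); the cube at (-2.5, 14) (footprint 10×22) is included at this height; the r=7 cylinder at (12.5, 5) gives a regular 12-gon of circumradius 7 (constant along its height); Subtracting the remaining from the first: starting from the r=7 cylinder, the 10×22 cube at (-2.5, 14) misses the remaining region (no effect); the r=7 cylinder at (12.5, 5) partially overlaps it — only the 0.36 mm² overlap (of its 147.00 mm²) is removed, clipping the outline — 1 connected region; the cylinder at (9.5, 7) is not intersected at this z (z outside [6.5, 10]); Taking the union: only that combined region is present, so the union is just that shape — 1 connected region. The outline is a single polygon with 14 vertices. Extrusion per mm of travel: 0.6 × 0.3 / (π × 0.875²) = 0.074835. Accumulating E over each segment gives final E = 3.2534.

G0 X-7.00 Y0.00 Z1.20
G1 X-6.06 Y-3.50 E0.2712
G1 X-3.50 Y-6.06 E0.5421
G1 X0.00 Y-7.00 E0.8133
G1 X3.50 Y-6.06 E1.0845
G1 X6.06 Y-3.50 E1.3555
G1 X7.00 Y0.00 E1.6267
G1 X6.66 Y1.28 E1.7258
G1 X6.44 Y1.50 E1.7491
G1 X5.84 Y3.72 E1.9212
G1 X3.50 Y6.06 E2.1688
G1 X0.00 Y7.00 E2.4400
G1 X-3.50 Y6.06 E2.7112
G1 X-6.06 Y3.50 E2.9822
G1 X-7.00 Y0.00 E3.2534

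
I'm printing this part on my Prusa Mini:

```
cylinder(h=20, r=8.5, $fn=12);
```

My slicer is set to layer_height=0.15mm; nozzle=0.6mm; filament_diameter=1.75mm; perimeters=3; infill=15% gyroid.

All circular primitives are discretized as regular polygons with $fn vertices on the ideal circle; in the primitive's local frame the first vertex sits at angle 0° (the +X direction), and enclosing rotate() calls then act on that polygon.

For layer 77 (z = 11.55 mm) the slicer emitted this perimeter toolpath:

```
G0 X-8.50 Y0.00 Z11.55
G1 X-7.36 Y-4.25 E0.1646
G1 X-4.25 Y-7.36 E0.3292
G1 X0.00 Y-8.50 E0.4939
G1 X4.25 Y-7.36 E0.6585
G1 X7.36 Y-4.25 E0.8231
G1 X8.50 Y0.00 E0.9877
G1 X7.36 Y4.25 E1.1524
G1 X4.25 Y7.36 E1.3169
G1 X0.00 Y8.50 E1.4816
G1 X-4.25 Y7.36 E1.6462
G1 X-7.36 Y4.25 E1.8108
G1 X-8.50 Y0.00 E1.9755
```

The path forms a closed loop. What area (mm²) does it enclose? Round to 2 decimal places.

Apply the shoelace formula to the sequence of (X, Y) vertices; enclosed area = 216.71 mm².

216.71 mm²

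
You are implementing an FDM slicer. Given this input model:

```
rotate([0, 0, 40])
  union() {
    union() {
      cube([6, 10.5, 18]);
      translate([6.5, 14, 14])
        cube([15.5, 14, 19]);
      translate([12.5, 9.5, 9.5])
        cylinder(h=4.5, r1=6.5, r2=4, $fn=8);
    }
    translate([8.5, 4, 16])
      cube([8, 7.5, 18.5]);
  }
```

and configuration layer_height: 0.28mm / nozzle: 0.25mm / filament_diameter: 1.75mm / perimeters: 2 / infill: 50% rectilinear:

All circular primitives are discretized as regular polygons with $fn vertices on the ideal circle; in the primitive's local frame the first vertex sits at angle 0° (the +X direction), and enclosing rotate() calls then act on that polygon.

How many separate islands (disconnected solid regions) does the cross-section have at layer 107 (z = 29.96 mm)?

2

At z = 29.96 mm: the cube does not reach this height (z outside [0, 18]); the cube at (6.5, 14) is present — its section is the full 15.5×14 rectangle; the cone at (12.5, 9.5) is absent (z outside [9.5, 14]); Combining (union): only the 15.5×14 cube at (6.5, 14) is present, so the union is just that shape — 1 connected region; the cube at (8.5, 4) is present — its section is the full 8×7.5 rectangle; Combining (union): the 2 present regions are separate (no shared area or edge), so areas and boundary lengths simply add and each stays a separate island — 2 connected regions; (rotated 40° about Z; rotation is an isometry so areas/perimeters/island counts are preserved). Overall, the cross-section has 2 separate islands. Island count = 2.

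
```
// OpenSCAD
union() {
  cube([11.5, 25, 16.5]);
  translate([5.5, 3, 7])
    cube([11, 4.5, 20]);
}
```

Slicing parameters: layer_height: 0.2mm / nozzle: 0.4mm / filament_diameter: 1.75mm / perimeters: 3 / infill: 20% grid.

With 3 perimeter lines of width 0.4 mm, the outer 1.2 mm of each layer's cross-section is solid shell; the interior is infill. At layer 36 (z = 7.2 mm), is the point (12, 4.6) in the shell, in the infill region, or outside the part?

At z = 7.2 mm: the 11.5×25 cube contributes its full rectangle; the cube at (5.5, 3) (footprint 11×4.5) is included at this height; Taking the union: the regions partially overlap (shared area 27.00 mm²), so overlapping operands fuse into one piece — 1 connected region. Overall, the cross-section is a single solid region. The nearest boundary edge runs (16.50, 3.00)→(11.50, 3.00); distance from the point to it = 1.60 mm. The point is inside the cross-section and 1.60 mm from the nearest boundary — more than the 1.2 mm shell width (3 × 0.4), so it's in the infill interior.

infill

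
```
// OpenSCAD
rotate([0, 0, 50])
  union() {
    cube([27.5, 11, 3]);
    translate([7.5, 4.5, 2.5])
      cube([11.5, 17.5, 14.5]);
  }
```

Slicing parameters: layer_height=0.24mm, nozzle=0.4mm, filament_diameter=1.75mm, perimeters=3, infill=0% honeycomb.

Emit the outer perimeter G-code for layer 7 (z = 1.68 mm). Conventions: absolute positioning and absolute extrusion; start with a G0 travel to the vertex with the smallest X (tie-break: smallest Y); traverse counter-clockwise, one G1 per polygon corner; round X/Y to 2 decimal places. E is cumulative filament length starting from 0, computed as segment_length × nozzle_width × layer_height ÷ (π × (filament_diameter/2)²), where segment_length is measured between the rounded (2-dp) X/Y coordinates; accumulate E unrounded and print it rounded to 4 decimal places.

G0 X-8.43 Y7.07 Z1.68
G1 X0.00 Y0.00 E0.4391
G1 X17.68 Y21.07 E1.5369
G1 X9.25 Y28.14 E1.9760
G1 X-8.43 Y7.07 E3.0738

At z = 1.68 mm: the cube (footprint 27.5×11) is included at this height; the cube at (7.5, 4.5) does not reach this height (z outside [2.5, 17]); Merging all regions: only the 27.5×11 cube is present, so the union is just that shape — 1 connected region; (whole slice rotated 50° about Z — lengths, areas and connectivity unchanged). The outline is a single polygon with 4 vertices. Extrusion per mm of travel: 0.4 × 0.24 / (π × 0.875²) = 0.039912. Accumulating E over each segment gives final E = 3.0738.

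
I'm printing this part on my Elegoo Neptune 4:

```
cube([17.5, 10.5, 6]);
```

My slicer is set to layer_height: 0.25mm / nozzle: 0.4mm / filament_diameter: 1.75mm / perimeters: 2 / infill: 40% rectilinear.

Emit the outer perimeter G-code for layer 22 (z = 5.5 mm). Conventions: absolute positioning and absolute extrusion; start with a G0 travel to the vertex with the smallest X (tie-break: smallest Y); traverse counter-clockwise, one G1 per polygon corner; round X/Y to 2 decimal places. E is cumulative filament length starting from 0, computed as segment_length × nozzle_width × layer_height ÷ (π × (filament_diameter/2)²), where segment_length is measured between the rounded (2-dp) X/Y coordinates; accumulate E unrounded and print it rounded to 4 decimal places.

At z = 5.5 mm: the cube is present — its section is the full 17.5×10.5 rectangle. The outline is a single polygon with 4 vertices. Extrusion per mm of travel: 0.4 × 0.25 / (π × 0.875²) = 0.041575. Accumulating E over each segment gives final E = 2.3282.

G0 X0.00 Y0.00 Z5.50
G1 X17.50 Y0.00 E0.7276
G1 X17.50 Y10.50 E1.1641
G1 X0.00 Y10.50 E1.8917
G1 X0.00 Y0.00 E2.3282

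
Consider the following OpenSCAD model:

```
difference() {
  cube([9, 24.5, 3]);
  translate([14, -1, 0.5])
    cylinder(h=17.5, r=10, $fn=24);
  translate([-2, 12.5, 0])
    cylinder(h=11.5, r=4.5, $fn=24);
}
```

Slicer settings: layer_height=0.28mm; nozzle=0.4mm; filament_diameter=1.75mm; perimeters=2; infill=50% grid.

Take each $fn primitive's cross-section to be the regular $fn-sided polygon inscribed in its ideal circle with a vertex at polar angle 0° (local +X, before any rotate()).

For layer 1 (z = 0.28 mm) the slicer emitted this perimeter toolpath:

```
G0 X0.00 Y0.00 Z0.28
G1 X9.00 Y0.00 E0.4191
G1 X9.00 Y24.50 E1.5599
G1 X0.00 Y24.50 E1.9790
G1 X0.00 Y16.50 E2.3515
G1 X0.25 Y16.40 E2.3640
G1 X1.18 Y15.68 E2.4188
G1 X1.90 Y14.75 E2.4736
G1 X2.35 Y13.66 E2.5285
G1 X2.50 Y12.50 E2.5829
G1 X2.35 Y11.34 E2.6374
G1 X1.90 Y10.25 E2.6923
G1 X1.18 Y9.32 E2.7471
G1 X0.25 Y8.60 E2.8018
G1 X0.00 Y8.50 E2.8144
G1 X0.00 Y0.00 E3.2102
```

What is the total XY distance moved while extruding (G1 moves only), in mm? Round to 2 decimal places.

Sum the Euclidean lengths of each G1 segment: total = 68.94 mm.

68.94 mm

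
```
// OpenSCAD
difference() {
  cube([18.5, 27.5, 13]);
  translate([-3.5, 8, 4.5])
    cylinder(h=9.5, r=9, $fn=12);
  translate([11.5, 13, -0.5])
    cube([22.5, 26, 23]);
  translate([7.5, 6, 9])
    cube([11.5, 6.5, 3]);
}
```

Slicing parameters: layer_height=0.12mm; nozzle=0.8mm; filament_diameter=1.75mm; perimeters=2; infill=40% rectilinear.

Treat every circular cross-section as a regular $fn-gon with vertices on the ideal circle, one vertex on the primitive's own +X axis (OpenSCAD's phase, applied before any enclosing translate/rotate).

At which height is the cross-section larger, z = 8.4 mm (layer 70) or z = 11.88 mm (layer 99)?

Layer 70 (z = 8.4): the 18.5×27.5 cube contributes its full rectangle (area 508.75 mm²); the cylinder at (-3.5, 8): section is a regular 12-gon, circumradius r=9 (area = (12/2)·9.000²·sin(360°/12) = 243.00 mm²); the cube at (11.5, 13) (footprint 22.5×26) is included at this height (area 585.00 mm²); the cube at (7.5, 6) does not reach this height (z outside [9, 12]); Taking the first minus the rest: starting from the 18.5×27.5 cube (508.75 mm²), the r=9 cylinder at (-3.5, 8) partially overlaps it — only the 61.78 mm² overlap (of its 243.00 mm²) is removed, clipping the outline; the 22.5×26 cube at (11.5, 13) partially overlaps it — only the 101.50 mm² overlap (of its 585.00 mm²) is removed, clipping the outline — area = 345.47 mm². So its area = 345.47 mm². Layer 99 (z = 11.88): the cube (footprint 18.5×27.5) is included at this height (area 508.75 mm²); the r=9 cylinder at (-3.5, 8) gives a regular 12-gon of circumradius 9 (constant along its height) (area = (12/2)·9.000²·sin(360°/12) = 243.00 mm²); the cube at (11.5, 13) (footprint 22.5×26) is included at this height (area 585.00 mm²); the 11.5×6.5 cube at (7.5, 6) contributes its full rectangle (area 74.75 mm²); Taking the first minus the rest: starting from the 18.5×27.5 cube (508.75 mm²), the r=9 cylinder at (-3.5, 8) partially overlaps it — only the 61.78 mm² overlap (of its 243.00 mm²) is removed, clipping the outline; the 22.5×26 cube at (11.5, 13) partially overlaps it — only the 101.50 mm² overlap (of its 585.00 mm²) is removed, clipping the outline; the 11.5×6.5 cube at (7.5, 6) partially overlaps it — only the 71.50 mm² overlap (of its 74.75 mm²) is removed, clipping the outline — area = 273.97 mm². So its area = 273.97 mm². Layer 70 is larger (345.47 vs 273.97 mm²).

layer 70 (z = 8.4 mm)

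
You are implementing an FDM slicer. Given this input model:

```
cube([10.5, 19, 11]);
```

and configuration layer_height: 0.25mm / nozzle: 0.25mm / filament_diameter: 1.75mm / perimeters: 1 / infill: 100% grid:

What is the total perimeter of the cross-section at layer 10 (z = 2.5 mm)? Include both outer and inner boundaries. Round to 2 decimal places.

At z = 2.5 mm: the cube is present — its section is the full 10.5×19 rectangle (perimeter 59.00 mm). Overall, the cross-section is a single solid region. Total boundary length (outer) = 59.00 mm.

59.00 mm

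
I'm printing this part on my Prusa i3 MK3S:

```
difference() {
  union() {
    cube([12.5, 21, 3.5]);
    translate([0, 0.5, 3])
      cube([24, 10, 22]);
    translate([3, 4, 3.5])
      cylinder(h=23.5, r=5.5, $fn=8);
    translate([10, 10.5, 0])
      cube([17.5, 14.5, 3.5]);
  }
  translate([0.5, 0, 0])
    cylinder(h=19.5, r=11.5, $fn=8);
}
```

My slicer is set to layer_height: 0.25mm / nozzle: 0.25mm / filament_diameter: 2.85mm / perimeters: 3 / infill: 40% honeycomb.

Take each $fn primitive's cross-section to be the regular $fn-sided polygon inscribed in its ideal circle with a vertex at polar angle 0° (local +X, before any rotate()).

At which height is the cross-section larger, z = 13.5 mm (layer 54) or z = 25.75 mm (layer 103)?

Layer 54 (z = 13.5): the cube is absent (z outside [0, 3.5]); the cube at (0, 0.5) is present — its section is the full 24×10 rectangle (area 240.00 mm²); the r=5.5 cylinder at (3, 4) gives a regular 8-gon of circumradius 5.5 (constant along its height) (area = (8/2)·5.500²·sin(360°/8) = 85.56 mm²); the cube at (10, 10.5) is not intersected at this z (z outside [0, 3.5]); Combining (union): the regions partially overlap — summed areas 325.56 mm² minus the doubly-counted overlap 63.24 mm² gives 262.32 mm² — area = 262.32 mm²; the cylinder at (0.5, 0): section is a regular 8-gon, circumradius r=11.5 (area = (8/2)·11.500²·sin(360°/8) = 374.06 mm²); Subtracting the remaining from the first: starting from the result so far (262.32 mm²), the r=11.5 cylinder at (0.5, 0) partially overlaps it — only the 113.93 mm² overlap (of its 374.06 mm²) is removed, clipping the outline — area = 148.39 mm². So its area = 148.39 mm². Layer 103 (z = 25.75): the cube does not reach this height (z outside [0, 3.5]); the cube at (0, 0.5) is not intersected at this z (z outside [3, 25]); the r=5.5 cylinder at (3, 4) contributes a regular 8-gon of circumradius 5.5 (area = (8/2)·5.500²·sin(360°/8) = 85.56 mm²); the cube at (10, 10.5) is absent (z outside [0, 3.5]); Combining (union): only the r=5.5 cylinder at (3, 4) is present, so the union is just that shape — area = 85.56 mm²; the cylinder at (0.5, 0) is absent (z outside [0, 19.5]); Subtracting the remaining from the first: none of the subtracted shapes is present at this height, so the result so far is unchanged — area = 85.56 mm². So its area = 85.56 mm². Layer 54 is larger (148.39 vs 85.56 mm²).

layer 54 (z = 13.5 mm)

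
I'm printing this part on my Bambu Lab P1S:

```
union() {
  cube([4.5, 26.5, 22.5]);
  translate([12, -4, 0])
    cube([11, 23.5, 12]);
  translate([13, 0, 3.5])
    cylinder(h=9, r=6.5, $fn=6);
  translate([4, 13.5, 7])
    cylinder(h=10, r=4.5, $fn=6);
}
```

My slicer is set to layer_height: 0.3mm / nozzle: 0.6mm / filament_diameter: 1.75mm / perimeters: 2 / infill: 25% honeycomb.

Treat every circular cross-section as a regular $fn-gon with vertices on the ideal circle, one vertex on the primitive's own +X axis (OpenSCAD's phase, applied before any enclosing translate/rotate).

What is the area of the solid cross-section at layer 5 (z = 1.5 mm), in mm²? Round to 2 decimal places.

377.75 mm²

At z = 1.5 mm: the cube (footprint 4.5×26.5) is included at this height (area 119.25 mm²); the 11×23.5 cube at (12, -4) contributes its full rectangle (area 258.50 mm²); the cylinder at (13, 0) is not intersected at this z (z outside [3.5, 12.5]); the cylinder at (4, 13.5) is absent (z outside [7, 17]); Combining (union): the 2 present regions are separate (no shared area or edge), so areas and boundary lengths simply add and each stays a separate island — area = 377.75 mm². Overall, the cross-section has 2 separate islands. Net area = 377.75 mm².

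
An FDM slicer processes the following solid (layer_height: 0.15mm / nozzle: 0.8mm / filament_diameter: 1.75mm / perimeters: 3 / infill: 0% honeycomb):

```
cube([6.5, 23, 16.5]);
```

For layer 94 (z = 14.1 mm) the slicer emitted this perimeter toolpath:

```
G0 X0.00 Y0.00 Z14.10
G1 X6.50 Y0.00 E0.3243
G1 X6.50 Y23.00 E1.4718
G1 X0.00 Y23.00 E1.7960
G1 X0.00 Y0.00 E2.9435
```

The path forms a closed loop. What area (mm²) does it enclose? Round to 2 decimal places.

Apply the shoelace formula to the sequence of (X, Y) vertices; enclosed area = 149.50 mm².

149.50 mm²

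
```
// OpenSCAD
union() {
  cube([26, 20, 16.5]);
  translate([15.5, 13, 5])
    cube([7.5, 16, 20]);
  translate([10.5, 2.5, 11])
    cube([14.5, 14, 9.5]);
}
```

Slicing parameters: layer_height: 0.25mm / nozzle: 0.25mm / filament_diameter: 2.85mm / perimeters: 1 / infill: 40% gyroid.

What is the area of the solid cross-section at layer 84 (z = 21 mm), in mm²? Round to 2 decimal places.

At z = 21 mm: the cube is not intersected at this z (z outside [0, 16.5]); the cube at (15.5, 13) (footprint 7.5×16) is included at this height (area 120.00 mm²); the cube at (10.5, 2.5) is not intersected at this z (z outside [11, 20.5]); Taking the union: only the 7.5×16 cube at (15.5, 13) is present, so the union is just that shape — area = 120.00 mm². Overall, the cross-section is a single solid region. Net area = 120.00 mm².

120.00 mm²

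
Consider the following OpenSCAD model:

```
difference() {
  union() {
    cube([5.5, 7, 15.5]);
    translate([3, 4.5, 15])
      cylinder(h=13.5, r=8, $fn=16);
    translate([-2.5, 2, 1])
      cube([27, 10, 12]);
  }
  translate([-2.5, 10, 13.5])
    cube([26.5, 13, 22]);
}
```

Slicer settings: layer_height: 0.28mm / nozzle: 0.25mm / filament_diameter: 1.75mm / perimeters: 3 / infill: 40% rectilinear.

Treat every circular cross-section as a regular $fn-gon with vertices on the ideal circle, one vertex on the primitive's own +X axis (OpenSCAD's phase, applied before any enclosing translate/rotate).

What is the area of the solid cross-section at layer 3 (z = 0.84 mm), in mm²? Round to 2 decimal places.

At z = 0.84 mm: the 5.5×7 cube contributes its full rectangle (area 38.50 mm²); the cylinder at (3, 4.5) does not reach this height (z outside [15, 28.5]); the cube at (-2.5, 2) is not intersected at this z (z outside [1, 13]); Combining (union): only the 5.5×7 cube is present, so the union is just that shape — area = 38.50 mm²; the cube at (-2.5, 10) is not intersected at this z (z outside [13.5, 35.5]); Subtracting the remaining from the first: none of the subtracted shapes is present at this height, so the result so far is unchanged — area = 38.50 mm². Overall, the cross-section is a single solid region. Net area = 38.50 mm².

38.50 mm²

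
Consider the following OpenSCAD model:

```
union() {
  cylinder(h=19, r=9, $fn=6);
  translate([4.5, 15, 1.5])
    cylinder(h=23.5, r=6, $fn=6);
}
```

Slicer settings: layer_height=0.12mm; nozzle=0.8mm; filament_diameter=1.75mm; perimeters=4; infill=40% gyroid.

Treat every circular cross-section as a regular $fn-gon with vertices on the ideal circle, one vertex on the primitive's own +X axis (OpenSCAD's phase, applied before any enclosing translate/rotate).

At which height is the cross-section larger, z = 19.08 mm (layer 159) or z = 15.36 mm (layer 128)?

layer 128 (z = 15.36 mm)

Layer 159 (z = 19.08): the cylinder is absent (z outside [0, 19]); the cylinder at (4.5, 15): section is a regular 6-gon, circumradius r=6 (area = (6/2)·6.000²·sin(360°/6) = 93.53 mm²); Combining (union): only the r=6 cylinder at (4.5, 15) is present, so the union is just that shape — area = 93.53 mm². So its area = 93.53 mm². Layer 128 (z = 15.36): the r=9 cylinder contributes a regular 6-gon of circumradius 9 (area = (6/2)·9.000²·sin(360°/6) = 210.44 mm²); the r=6 cylinder at (4.5, 15) contributes a regular 6-gon of circumradius 6 (area = (6/2)·6.000²·sin(360°/6) = 93.53 mm²); Combining (union): the 2 present regions are separate (no shared area or edge), so areas and boundary lengths simply add and each stays a separate island — area = 303.97 mm². So its area = 303.97 mm². Layer 128 is larger (303.97 vs 93.53 mm²).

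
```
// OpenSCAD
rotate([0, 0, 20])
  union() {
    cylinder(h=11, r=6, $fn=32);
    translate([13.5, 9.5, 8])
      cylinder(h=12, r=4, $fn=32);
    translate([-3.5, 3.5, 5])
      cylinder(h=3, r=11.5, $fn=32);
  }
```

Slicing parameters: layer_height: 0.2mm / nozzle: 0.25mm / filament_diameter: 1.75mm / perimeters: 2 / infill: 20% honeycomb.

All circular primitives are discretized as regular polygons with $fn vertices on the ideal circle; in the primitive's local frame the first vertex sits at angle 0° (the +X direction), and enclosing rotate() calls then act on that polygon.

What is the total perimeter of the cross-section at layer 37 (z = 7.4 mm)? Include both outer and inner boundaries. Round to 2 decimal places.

72.14 mm

At z = 7.4 mm: the r=6 cylinder gives a regular 32-gon of circumradius 6 (constant along its height) (perimeter = 2·32·6.000·sin(180°/32) = 37.64 mm); the cylinder at (13.5, 9.5) is not intersected at this z (z outside [8, 20]); the r=11.5 cylinder at (-3.5, 3.5) contributes a regular 32-gon of circumradius 11.5 (perimeter = 2·32·11.500·sin(180°/32) = 72.14 mm); Combining (union): the r=6 cylinder lies entirely inside the r=11.5 cylinder at (-3.5, 3.5), so the union is just the r=11.5 cylinder at (-3.5, 3.5) — boundary = 72.14 mm; (whole slice rotated 20° about Z — lengths, areas and connectivity unchanged). Overall, the cross-section is a single solid region. Total boundary length (outer) = 72.14 mm.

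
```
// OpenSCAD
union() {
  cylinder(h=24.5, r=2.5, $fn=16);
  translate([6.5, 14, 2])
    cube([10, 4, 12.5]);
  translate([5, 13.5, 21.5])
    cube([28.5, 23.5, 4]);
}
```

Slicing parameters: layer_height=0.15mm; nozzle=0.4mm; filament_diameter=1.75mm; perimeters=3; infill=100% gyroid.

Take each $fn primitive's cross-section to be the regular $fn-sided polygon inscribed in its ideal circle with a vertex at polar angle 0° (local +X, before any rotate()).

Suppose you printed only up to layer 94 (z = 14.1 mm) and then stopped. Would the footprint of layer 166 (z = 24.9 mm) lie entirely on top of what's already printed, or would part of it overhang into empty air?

part overhangs

Compare the two slices. At z = 14.1: the cylinder: section is a regular 16-gon, circumradius r=2.5 (area = (16/2)·2.500²·sin(360°/16) = 19.13 mm²); the 10×4 cube at (6.5, 14) contributes its full rectangle (area 40.00 mm²); the cube at (5, 13.5) is absent (z outside [21.5, 25.5]); Combining (union): the 2 present regions are separate (no shared area or edge), so areas and boundary lengths simply add and each stays a separate island — area = 59.13 mm². At z = 24.9: the cylinder does not reach this height (z outside [0, 24.5]); the cube at (6.5, 14) is absent (z outside [2, 14.5]); the 28.5×23.5 cube at (5, 13.5) contributes its full rectangle (area 669.75 mm²); Merging all regions: only the 28.5×23.5 cube at (5, 13.5) is present, so the union is just that shape — area = 669.75 mm². Checking containment: at z = 24.9 the cross-section extends beyond the z = 14.1 cross-section by about 629.75 mm².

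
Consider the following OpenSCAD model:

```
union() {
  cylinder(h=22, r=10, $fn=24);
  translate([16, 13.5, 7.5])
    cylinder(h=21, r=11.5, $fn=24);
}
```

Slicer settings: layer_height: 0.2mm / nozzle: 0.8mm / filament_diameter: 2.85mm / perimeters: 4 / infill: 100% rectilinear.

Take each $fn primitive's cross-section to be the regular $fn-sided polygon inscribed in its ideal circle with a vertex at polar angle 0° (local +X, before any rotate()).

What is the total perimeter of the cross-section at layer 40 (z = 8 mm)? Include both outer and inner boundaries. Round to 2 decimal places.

125.97 mm

At z = 8 mm: the r=10 cylinder contributes a regular 24-gon of circumradius 10 (perimeter = 2·24·10.000·sin(180°/24) = 62.65 mm); the cylinder at (16, 13.5): section is a regular 24-gon, circumradius r=11.5 (perimeter = 2·24·11.500·sin(180°/24) = 72.05 mm); Taking the union: the regions partially overlap (shared area 1.31 mm²), so the edge portions inside another operand are dropped and the merged outline is re-measured after clipping — boundary = 125.97 mm. Overall, the cross-section is a single solid region. Total boundary length (outer) = 125.97 mm.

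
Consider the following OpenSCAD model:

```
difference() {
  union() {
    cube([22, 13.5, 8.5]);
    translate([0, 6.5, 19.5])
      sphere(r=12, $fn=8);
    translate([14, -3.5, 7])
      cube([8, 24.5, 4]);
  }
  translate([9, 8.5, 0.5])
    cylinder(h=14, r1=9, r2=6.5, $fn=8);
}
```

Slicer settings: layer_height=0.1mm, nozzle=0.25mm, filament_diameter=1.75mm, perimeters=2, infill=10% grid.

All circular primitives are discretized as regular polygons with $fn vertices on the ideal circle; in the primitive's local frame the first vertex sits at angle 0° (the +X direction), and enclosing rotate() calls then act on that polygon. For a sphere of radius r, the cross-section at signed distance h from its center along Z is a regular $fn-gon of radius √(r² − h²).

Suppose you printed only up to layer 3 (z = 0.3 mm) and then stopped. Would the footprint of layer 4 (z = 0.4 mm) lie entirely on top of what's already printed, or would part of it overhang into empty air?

Compare the two slices. At z = 0.3: the cube (footprint 22×13.5) is included at this height (area 297.00 mm²); the sphere at (0, 6.5) is not intersected at this z (|z−center|=19.200 > r=12); the cube at (14, -3.5) is not intersected at this z (z outside [7, 11]); Merging all regions: only the 22×13.5 cube is present, so the union is just that shape — area = 297.00 mm²; the cone at (9, 8.5) is absent (z outside [0.5, 14.5]); Subtracting the remaining from the first: none of the subtracted shapes is present at this height, so that combined region is unchanged — area = 297.00 mm². At z = 0.4: the cube (footprint 22×13.5) is included at this height (area 297.00 mm²); the sphere at (0, 6.5) does not reach this height (|z−center|=19.100 > r=12); the cube at (14, -3.5) is not intersected at this z (z outside [7, 11]); Merging all regions: only the 22×13.5 cube is present, so the union is just that shape — area = 297.00 mm²; the cone at (9, 8.5) does not reach this height (z outside [0.5, 14.5]); Subtracting the remaining from the first: none of the subtracted shapes is present at this height, so the result so far is unchanged — area = 297.00 mm². Checking containment: the cross-section at z = 0.4 is a subset of the cross-section at z = 0.3.

entirely on top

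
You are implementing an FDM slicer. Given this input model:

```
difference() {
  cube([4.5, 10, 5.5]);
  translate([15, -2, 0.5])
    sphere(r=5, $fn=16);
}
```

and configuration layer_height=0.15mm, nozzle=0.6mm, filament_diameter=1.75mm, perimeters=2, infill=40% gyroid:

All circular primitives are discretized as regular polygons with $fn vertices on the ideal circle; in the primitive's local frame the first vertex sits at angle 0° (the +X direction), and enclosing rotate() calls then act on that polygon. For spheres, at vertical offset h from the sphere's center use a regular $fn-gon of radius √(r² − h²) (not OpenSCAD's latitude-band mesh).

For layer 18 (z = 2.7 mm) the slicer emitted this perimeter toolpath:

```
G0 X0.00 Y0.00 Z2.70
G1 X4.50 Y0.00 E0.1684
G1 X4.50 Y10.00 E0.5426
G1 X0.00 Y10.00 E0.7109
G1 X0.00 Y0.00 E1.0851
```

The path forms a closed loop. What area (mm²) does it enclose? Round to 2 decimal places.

Apply the shoelace formula to the sequence of (X, Y) vertices; enclosed area = 45.00 mm².

45.00 mm²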